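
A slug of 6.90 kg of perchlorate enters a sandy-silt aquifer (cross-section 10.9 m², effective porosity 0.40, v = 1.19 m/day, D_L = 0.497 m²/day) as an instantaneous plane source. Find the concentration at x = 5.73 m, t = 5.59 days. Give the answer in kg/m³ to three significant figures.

0.248 kg/m³

For an instantaneous plane source, C(x,t) = M/(n_e·A·√(4πDt)) · exp(−(x−vt)²/(4Dt)), with n_e·A the pore (flow) area.
Plume center vt = 1.19 × 5.59 = 6.6521 m, so the well at 5.73 m is 0.9221 m upgradient of the peak.
√(4πDt) = 5.909 m, giving peak height M/(n_e·A·√(4πDt)) = 6.90/(0.40 × 10.9 × 5.909) = 0.2678 kg/m³.
(x−vt)²/(4Dt) = (-0.9221)²/(4 × 0.497 × 5.59) = 0.07651; exp(−0.07651) = 0.9263.
C = 0.2678 × 0.9263 = 0.248 kg/m³.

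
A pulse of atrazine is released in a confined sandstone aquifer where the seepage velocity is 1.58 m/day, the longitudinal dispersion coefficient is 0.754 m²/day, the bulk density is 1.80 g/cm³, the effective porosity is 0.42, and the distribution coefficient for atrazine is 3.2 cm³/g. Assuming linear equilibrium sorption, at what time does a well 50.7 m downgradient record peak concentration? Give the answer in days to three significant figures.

468 days

Retardation factor R = 1 + ρ_b·K_d/n = 1 + 1.80 × 3.2/0.42 = 14.71.
Sorption retards both mechanisms: v_R = v/R = 0.1074 m/day, D_R = D/R = 0.05126 m²/day.
Peak time from v_R²t² + 2D_R t − x² = 0: t = (√(D_R² + v_R²x²) − D_R)/v_R².
√(D_R² + v_R²x²) = √(0.05126² + 0.1074² × 50.7²) = 5.445; v_R² = 0.01153.
t = (5.445 − 0.05126)/0.01153 = 468 days.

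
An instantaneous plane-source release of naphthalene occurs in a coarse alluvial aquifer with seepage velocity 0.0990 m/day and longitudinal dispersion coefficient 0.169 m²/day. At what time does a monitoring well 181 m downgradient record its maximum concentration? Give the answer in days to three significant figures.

For the 1D instantaneous-source solution, setting ∂C/∂t = 0 at fixed x gives v²t² + 2Dt − x² = 0, so t = (√(D² + v²x²) − D)/v².
√(D² + v²x²) = √(0.169² + 0.0990² × 181²) = 17.92; v² = 0.009801.
t = (17.92 − 0.169)/0.009801 = 1810 days (vs. the pure-advection estimate x/v = 1830 d).

1810 days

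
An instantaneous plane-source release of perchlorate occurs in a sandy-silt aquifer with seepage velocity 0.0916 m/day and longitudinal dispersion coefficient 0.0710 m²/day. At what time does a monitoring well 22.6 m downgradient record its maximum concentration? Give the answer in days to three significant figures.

238 days

For the 1D instantaneous-source solution, setting ∂C/∂t = 0 at fixed x gives v²t² + 2Dt − x² = 0, so t = (√(D² + v²x²) − D)/v².
√(D² + v²x²) = √(0.0710² + 0.0916² × 22.6²) = 2.071; v² = 0.00839056.
t = (2.071 − 0.0710)/0.00839056 = 238 days (vs. the pure-advection estimate x/v = 247 d).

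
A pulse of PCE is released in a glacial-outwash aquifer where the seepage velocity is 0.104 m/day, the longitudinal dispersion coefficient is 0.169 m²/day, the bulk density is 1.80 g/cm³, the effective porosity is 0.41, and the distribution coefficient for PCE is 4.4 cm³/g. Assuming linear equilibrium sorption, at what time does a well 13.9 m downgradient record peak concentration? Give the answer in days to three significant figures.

Retardation factor R = 1 + ρ_b·K_d/n = 1 + 1.80 × 4.4/0.41 = 20.32.
Sorption retards both mechanisms: v_R = v/R = 0.005118 m/day, D_R = D/R = 0.008317 m²/day.
Peak time from v_R²t² + 2D_R t − x² = 0: t = (√(D_R² + v_R²x²) − D_R)/v_R².
√(D_R² + v_R²x²) = √(0.008317² + 0.005118² × 13.9²) = 0.07162; v_R² = 2.619e-05.
t = (0.07162 − 0.008317)/2.619e-05 = 2420 days.

2420 days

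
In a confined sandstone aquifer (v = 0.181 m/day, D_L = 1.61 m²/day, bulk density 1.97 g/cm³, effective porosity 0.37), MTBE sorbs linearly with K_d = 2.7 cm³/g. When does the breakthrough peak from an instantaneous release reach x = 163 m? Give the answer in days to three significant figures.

13100 days

Retardation factor R = 1 + ρ_b·K_d/n = 1 + 1.97 × 2.7/0.37 = 15.38.
Sorption retards both mechanisms: v_R = v/R = 0.01177 m/day, D_R = D/R = 0.1047 m²/day.
Peak time from v_R²t² + 2D_R t − x² = 0: t = (√(D_R² + v_R²x²) − D_R)/v_R².
√(D_R² + v_R²x²) = √(0.1047² + 0.01177² × 163²) = 1.921; v_R² = 0.0001385.
t = (1.921 − 0.1047)/0.0001385 = 13100 days.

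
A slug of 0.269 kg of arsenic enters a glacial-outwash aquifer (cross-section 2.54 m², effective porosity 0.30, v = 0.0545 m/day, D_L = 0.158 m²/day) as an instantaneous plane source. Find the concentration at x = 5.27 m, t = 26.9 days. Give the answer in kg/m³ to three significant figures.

For an instantaneous plane source, C(x,t) = M/(n_e·A·√(4πDt)) · exp(−(x−vt)²/(4Dt)), with n_e·A the pore (flow) area.
Plume center vt = 0.0545 × 26.9 = 1.46605 m, so the well at 5.27 m is 3.80395 m downgradient of the peak.
√(4πDt) = 7.308 m, giving peak height M/(n_e·A·√(4πDt)) = 0.269/(0.30 × 2.54 × 7.308) = 0.04831 kg/m³.
(x−vt)²/(4Dt) = (3.80395)²/(4 × 0.158 × 26.9) = 0.8511; exp(−0.8511) = 0.4269.
C = 0.04831 × 0.4269 = 0.0206 kg/m³.

0.0206 kg/m³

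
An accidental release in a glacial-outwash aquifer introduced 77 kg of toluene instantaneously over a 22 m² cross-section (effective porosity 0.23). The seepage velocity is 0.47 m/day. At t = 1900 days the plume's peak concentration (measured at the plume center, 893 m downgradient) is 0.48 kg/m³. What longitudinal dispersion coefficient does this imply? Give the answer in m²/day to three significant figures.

0.0421 m²/day

At the plume center C_max = M/(n_e·A·√(4πDt)), so D = M²/(4πt·(n_e·A·C_max)²).
n_e·A·C_max = 0.23 × 22 × 0.48 = 2.429 kg/m.
D = 77²/(4π × 1900 × 2.429²) = 0.0421 m²/day.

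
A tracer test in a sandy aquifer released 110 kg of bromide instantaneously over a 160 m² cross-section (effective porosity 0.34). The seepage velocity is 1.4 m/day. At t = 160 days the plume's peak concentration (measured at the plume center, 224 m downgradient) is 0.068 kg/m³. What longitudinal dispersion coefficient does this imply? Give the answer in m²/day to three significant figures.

At the plume center C_max = M/(n_e·A·√(4πDt)), so D = M²/(4πt·(n_e·A·C_max)²).
n_e·A·C_max = 0.34 × 160 × 0.068 = 3.699 kg/m.
D = 110²/(4π × 160 × 3.699²) = 0.440 m²/day.

0.440 m²/day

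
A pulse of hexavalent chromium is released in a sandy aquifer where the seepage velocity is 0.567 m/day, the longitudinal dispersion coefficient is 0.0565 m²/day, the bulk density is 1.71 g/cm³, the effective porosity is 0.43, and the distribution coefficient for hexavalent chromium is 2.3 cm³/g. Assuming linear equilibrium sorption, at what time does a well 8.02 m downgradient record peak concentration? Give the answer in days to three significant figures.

142 days

Retardation factor R = 1 + ρ_b·K_d/n = 1 + 1.71 × 2.3/0.43 = 10.15.
Sorption retards both mechanisms: v_R = v/R = 0.05586 m/day, D_R = D/R = 0.005567 m²/day.
Peak time from v_R²t² + 2D_R t − x² = 0: t = (√(D_R² + v_R²x²) − D_R)/v_R².
√(D_R² + v_R²x²) = √(0.005567² + 0.05586² × 8.02²) = 0.4480; v_R² = 0.003120.
t = (0.4480 − 0.005567)/0.003120 = 142 days.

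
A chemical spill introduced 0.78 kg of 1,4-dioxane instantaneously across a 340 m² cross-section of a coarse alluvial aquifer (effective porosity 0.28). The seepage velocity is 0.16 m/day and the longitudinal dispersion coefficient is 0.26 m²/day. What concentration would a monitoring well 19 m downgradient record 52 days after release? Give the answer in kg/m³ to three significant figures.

For an instantaneous plane source, C(x,t) = M/(n_e·A·√(4πDt)) · exp(−(x−vt)²/(4Dt)), with n_e·A the pore (flow) area.
Plume center vt = 0.16 × 52 = 8.32 m, so the well at 19 m is 10.68 m downgradient of the peak.
√(4πDt) = 13.03 m, giving peak height M/(n_e·A·√(4πDt)) = 0.78/(0.28 × 340 × 13.03) = 0.0006288 kg/m³.
(x−vt)²/(4Dt) = (10.68)²/(4 × 0.26 × 52) = 2.109; exp(−2.109) = 0.1214.
C = 0.0006288 × 0.1214 = 7.63e-05 kg/m³.

7.63e-05 kg/m³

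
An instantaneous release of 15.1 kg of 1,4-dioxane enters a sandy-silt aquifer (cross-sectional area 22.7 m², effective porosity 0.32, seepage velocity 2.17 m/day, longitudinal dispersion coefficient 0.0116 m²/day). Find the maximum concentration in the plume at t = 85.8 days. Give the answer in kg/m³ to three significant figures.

0.588 kg/m³

The peak of an instantaneous 1D plume sits at x = vt; there the Gaussian factor is 1 and C_max = M/(n_e·A·√(4πDt)), where n_e·A is the pore area the mass is dissolved in.
√(4πDt) = √(4π × 0.0116 × 85.8) = 3.537 m, so C_max = 15.1/(0.32 × 22.7 × 3.537) = 0.588 kg/m³.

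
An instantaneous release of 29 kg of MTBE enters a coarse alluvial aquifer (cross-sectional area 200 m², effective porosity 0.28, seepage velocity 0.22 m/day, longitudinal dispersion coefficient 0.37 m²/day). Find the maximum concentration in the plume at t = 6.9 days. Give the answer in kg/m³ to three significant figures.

The peak of an instantaneous 1D plume sits at x = vt; there the Gaussian factor is 1 and C_max = M/(n_e·A·√(4πDt)), where n_e·A is the pore area the mass is dissolved in.
√(4πDt) = √(4π × 0.37 × 6.9) = 5.664 m, so C_max = 29/(0.28 × 200 × 5.664) = 0.0914 kg/m³.

0.0914 kg/m³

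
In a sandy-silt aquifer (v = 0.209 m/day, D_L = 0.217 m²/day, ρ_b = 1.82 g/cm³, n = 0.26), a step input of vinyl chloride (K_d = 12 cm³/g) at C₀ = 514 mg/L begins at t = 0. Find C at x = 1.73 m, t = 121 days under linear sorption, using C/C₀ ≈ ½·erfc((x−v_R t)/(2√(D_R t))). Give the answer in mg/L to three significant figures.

17.6 mg/L

Retardation factor R = 1 + ρ_b·K_d/n = 1 + 1.82 × 12/0.26 = 85.00.
Sorption retards both mechanisms: v_R = v/R = 0.002459 m/day, D_R = D/R = 0.002553 m²/day.
v_R·t = 0.002459 × 121 = 0.297539 m; 2√(D_R t) = 1.112 m; argument = (1.73 − 0.297539)/1.112 = 1.288.
C = C₀ × ½·erfc(1.288) = 514 × 0.03426 = 17.6 mg/L.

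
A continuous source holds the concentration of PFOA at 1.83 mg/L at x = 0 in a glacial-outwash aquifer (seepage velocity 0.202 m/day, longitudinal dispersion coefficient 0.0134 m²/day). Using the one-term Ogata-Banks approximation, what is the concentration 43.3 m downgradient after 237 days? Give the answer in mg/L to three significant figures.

1.77 mg/L

For a continuous step input, C/C₀ ≈ ½·erfc((x−vt)/(2√(Dt))).
vt = 0.202 × 237 = 47.874 m and 2√(Dt) = 2√(0.0134 × 237) = 3.564 m.
Argument (x−vt)/(2√(Dt)) = (43.3 − 47.874)/3.564 = -1.283; ½·erfc(-1.283) = 0.9652.
C = 1.83 × 0.9652 = 1.77 mg/L.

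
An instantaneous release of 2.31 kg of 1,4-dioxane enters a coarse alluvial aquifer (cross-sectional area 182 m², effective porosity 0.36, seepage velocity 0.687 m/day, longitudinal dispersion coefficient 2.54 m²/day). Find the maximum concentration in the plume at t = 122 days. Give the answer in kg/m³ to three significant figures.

The peak of an instantaneous 1D plume sits at x = vt; there the Gaussian factor is 1 and C_max = M/(n_e·A·√(4πDt)), where n_e·A is the pore area the mass is dissolved in.
√(4πDt) = √(4π × 2.54 × 122) = 62.40 m, so C_max = 2.31/(0.36 × 182 × 62.40) = 0.000565 kg/m³.

0.000565 kg/m³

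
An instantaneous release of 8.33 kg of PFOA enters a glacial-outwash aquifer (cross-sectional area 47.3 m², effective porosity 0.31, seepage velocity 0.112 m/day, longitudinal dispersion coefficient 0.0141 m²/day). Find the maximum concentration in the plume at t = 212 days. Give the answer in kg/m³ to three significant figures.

0.0927 kg/m³

The peak of an instantaneous 1D plume sits at x = vt; there the Gaussian factor is 1 and C_max = M/(n_e·A·√(4πDt)), where n_e·A is the pore area the mass is dissolved in.
√(4πDt) = √(4π × 0.0141 × 212) = 6.129 m, so C_max = 8.33/(0.31 × 47.3 × 6.129) = 0.0927 kg/m³.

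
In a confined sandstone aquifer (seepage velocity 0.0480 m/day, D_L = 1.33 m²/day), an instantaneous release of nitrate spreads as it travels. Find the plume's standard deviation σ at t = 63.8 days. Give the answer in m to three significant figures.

Dispersive spreading gives a Gaussian with σ² = 2Dt; advection only shifts the center.
σ = √(2 × 1.33 × 63.8) = 13.0 m.

13.0 m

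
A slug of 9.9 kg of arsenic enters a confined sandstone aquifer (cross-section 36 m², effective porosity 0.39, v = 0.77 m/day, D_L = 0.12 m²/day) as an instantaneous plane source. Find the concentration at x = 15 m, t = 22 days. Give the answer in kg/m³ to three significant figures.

0.0857 kg/m³

For an instantaneous plane source, C(x,t) = M/(n_e·A·√(4πDt)) · exp(−(x−vt)²/(4Dt)), with n_e·A the pore (flow) area.
Plume center vt = 0.77 × 22 = 16.94 m, so the well at 15 m is 1.94 m upgradient of the peak.
√(4πDt) = 5.760 m, giving peak height M/(n_e·A·√(4πDt)) = 9.9/(0.39 × 36 × 5.760) = 0.1224 kg/m³.
(x−vt)²/(4Dt) = (-1.94)²/(4 × 0.12 × 22) = 0.3564; exp(−0.3564) = 0.7002.
C = 0.1224 × 0.7002 = 0.0857 kg/m³.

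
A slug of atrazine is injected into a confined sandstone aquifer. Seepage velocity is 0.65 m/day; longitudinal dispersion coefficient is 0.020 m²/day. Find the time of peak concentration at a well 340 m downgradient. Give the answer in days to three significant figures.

For the 1D instantaneous-source solution, setting ∂C/∂t = 0 at fixed x gives v²t² + 2Dt − x² = 0, so t = (√(D² + v²x²) − D)/v².
√(D² + v²x²) = √(0.020² + 0.65² × 340²) = 221.0; v² = 0.4225.
t = (221.0 − 0.020)/0.4225 = 523 days (vs. the pure-advection estimate x/v = 523 d).

523 days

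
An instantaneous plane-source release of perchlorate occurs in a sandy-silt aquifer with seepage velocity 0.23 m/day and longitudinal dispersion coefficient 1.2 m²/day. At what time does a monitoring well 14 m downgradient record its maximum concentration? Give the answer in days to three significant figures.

For the 1D instantaneous-source solution, setting ∂C/∂t = 0 at fixed x gives v²t² + 2Dt − x² = 0, so t = (√(D² + v²x²) − D)/v².
√(D² + v²x²) = √(1.2² + 0.23² × 14²) = 3.436; v² = 0.0529.
t = (3.436 − 1.2)/0.0529 = 42.3 days (vs. the pure-advection estimate x/v = 60.9 d).

42.3 days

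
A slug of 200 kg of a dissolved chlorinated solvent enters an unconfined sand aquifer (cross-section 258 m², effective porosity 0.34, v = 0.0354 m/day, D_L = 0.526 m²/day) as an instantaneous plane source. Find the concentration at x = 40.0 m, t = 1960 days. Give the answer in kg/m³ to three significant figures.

0.0162 kg/m³

For an instantaneous plane source, C(x,t) = M/(n_e·A·√(4πDt)) · exp(−(x−vt)²/(4Dt)), with n_e·A the pore (flow) area.
Plume center vt = 0.0354 × 1960 = 69.384 m, so the well at 40.0 m is 29.384 m upgradient of the peak.
√(4πDt) = 113.8 m, giving peak height M/(n_e·A·√(4πDt)) = 200/(0.34 × 258 × 113.8) = 0.02003 kg/m³.
(x−vt)²/(4Dt) = (-29.384)²/(4 × 0.526 × 1960) = 0.2094; exp(−0.2094) = 0.8111.
C = 0.02003 × 0.8111 = 0.0162 kg/m³.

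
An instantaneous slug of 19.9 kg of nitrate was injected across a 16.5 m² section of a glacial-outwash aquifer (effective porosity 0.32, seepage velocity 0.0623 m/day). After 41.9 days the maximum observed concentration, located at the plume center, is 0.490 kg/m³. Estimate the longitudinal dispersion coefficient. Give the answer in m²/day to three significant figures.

At the plume center C_max = M/(n_e·A·√(4πDt)), so D = M²/(4πt·(n_e·A·C_max)²).
n_e·A·C_max = 0.32 × 16.5 × 0.490 = 2.587 kg/m.
D = 19.9²/(4π × 41.9 × 2.587²) = 0.112 m²/day.

0.112 m²/day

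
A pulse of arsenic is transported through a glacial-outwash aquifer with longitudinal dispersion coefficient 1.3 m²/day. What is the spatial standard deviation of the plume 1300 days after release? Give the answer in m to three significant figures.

Dispersive spreading gives a Gaussian with σ² = 2Dt; advection only shifts the center.
σ = √(2 × 1.3 × 1300) = 58.1 m.

58.1 m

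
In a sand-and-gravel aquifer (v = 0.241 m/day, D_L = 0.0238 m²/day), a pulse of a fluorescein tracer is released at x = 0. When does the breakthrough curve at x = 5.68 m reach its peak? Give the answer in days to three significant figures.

23.2 days

For the 1D instantaneous-source solution, setting ∂C/∂t = 0 at fixed x gives v²t² + 2Dt − x² = 0, so t = (√(D² + v²x²) − D)/v².
√(D² + v²x²) = √(0.0238² + 0.241² × 5.68²) = 1.369; v² = 0.058081.
t = (1.369 − 0.0238)/0.058081 = 23.2 days (vs. the pure-advection estimate x/v = 23.6 d).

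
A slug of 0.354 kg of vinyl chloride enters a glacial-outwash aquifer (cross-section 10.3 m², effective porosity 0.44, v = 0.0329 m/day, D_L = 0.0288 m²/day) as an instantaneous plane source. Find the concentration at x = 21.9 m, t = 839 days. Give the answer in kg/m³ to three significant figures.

For an instantaneous plane source, C(x,t) = M/(n_e·A·√(4πDt)) · exp(−(x−vt)²/(4Dt)), with n_e·A the pore (flow) area.
Plume center vt = 0.0329 × 839 = 27.6031 m, so the well at 21.9 m is 5.7031 m upgradient of the peak.
√(4πDt) = 17.43 m, giving peak height M/(n_e·A·√(4πDt)) = 0.354/(0.44 × 10.3 × 17.43) = 0.004481 kg/m³.
(x−vt)²/(4Dt) = (-5.7031)²/(4 × 0.0288 × 839) = 0.3365; exp(−0.3365) = 0.7143.
C = 0.004481 × 0.7143 = 0.00320 kg/m³.

0.00320 kg/m³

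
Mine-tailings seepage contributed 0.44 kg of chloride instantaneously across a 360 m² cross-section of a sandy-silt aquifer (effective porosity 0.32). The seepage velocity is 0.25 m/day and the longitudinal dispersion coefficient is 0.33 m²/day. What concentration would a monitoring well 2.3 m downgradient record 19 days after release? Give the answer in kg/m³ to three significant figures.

For an instantaneous plane source, C(x,t) = M/(n_e·A·√(4πDt)) · exp(−(x−vt)²/(4Dt)), with n_e·A the pore (flow) area.
Plume center vt = 0.25 × 19 = 4.75 m, so the well at 2.3 m is 2.45 m upgradient of the peak.
√(4πDt) = 8.876 m, giving peak height M/(n_e·A·√(4πDt)) = 0.44/(0.32 × 360 × 8.876) = 0.0004303 kg/m³.
(x−vt)²/(4Dt) = (-2.45)²/(4 × 0.33 × 19) = 0.2393; exp(−0.2393) = 0.7872.
C = 0.0004303 × 0.7872 = 0.000339 kg/m³.

0.000339 kg/m³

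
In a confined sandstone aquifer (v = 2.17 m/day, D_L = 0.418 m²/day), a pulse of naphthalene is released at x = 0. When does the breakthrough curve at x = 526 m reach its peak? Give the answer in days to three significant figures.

242 days

For the 1D instantaneous-source solution, setting ∂C/∂t = 0 at fixed x gives v²t² + 2Dt − x² = 0, so t = (√(D² + v²x²) − D)/v².
√(D² + v²x²) = √(0.418² + 2.17² × 526²) = 1141; v² = 4.7089.
t = (1141 − 0.418)/4.7089 = 242 days (vs. the pure-advection estimate x/v = 242 d).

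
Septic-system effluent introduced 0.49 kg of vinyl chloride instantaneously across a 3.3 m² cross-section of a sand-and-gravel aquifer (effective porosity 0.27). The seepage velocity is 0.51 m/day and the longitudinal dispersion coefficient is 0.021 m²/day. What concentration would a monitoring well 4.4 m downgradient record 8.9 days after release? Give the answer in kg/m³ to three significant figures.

0.350 kg/m³

For an instantaneous plane source, C(x,t) = M/(n_e·A·√(4πDt)) · exp(−(x−vt)²/(4Dt)), with n_e·A the pore (flow) area.
Plume center vt = 0.51 × 8.9 = 4.539 m, so the well at 4.4 m is 0.139 m upgradient of the peak.
√(4πDt) = 1.533 m, giving peak height M/(n_e·A·√(4πDt)) = 0.49/(0.27 × 3.3 × 1.533) = 0.3587 kg/m³.
(x−vt)²/(4Dt) = (-0.139)²/(4 × 0.021 × 8.9) = 0.02584; exp(−0.02584) = 0.9745.
C = 0.3587 × 0.9745 = 0.350 kg/m³.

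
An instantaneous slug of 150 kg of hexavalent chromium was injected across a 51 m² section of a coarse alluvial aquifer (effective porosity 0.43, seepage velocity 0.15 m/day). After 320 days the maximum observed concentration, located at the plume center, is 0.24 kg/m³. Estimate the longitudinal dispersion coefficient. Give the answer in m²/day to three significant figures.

0.202 m²/day

At the plume center C_max = M/(n_e·A·√(4πDt)), so D = M²/(4πt·(n_e·A·C_max)²).
n_e·A·C_max = 0.43 × 51 × 0.24 = 5.263 kg/m.
D = 150²/(4π × 320 × 5.263²) = 0.202 m²/day.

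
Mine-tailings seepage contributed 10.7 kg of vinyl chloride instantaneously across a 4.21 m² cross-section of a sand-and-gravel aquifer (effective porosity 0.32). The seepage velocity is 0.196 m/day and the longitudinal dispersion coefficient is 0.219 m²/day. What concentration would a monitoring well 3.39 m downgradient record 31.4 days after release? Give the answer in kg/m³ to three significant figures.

0.647 kg/m³

For an instantaneous plane source, C(x,t) = M/(n_e·A·√(4πDt)) · exp(−(x−vt)²/(4Dt)), with n_e·A the pore (flow) area.
Plume center vt = 0.196 × 31.4 = 6.1544 m, so the well at 3.39 m is 2.7644 m upgradient of the peak.
√(4πDt) = 9.296 m, giving peak height M/(n_e·A·√(4πDt)) = 10.7/(0.32 × 4.21 × 9.296) = 0.8544 kg/m³.
(x−vt)²/(4Dt) = (-2.7644)²/(4 × 0.219 × 31.4) = 0.2778; exp(−0.2778) = 0.7574.
C = 0.8544 × 0.7574 = 0.647 kg/m³.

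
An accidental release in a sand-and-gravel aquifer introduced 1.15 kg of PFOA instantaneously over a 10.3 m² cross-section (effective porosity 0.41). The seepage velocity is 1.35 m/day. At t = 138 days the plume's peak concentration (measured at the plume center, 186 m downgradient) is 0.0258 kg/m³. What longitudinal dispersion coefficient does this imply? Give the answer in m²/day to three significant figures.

0.0642 m²/day

At the plume center C_max = M/(n_e·A·√(4πDt)), so D = M²/(4πt·(n_e·A·C_max)²).
n_e·A·C_max = 0.41 × 10.3 × 0.0258 = 0.1090 kg/m.
D = 1.15²/(4π × 138 × 0.1090²) = 0.0642 m²/day.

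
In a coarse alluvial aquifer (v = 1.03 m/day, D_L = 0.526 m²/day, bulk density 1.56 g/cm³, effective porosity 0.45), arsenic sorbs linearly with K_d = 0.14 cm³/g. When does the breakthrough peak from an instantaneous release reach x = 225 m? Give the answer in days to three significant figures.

324 days

Retardation factor R = 1 + ρ_b·K_d/n = 1 + 1.56 × 0.14/0.45 = 1.485.
Sorption retards both mechanisms: v_R = v/R = 0.6936 m/day, D_R = D/R = 0.3542 m²/day.
Peak time from v_R²t² + 2D_R t − x² = 0: t = (√(D_R² + v_R²x²) − D_R)/v_R².
√(D_R² + v_R²x²) = √(0.3542² + 0.6936² × 225²) = 156.1; v_R² = 0.4811.
t = (156.1 − 0.3542)/0.4811 = 324 days.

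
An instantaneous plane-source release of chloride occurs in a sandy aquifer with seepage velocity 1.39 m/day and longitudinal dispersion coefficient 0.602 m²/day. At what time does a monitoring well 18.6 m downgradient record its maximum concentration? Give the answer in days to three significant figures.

13.1 days

For the 1D instantaneous-source solution, setting ∂C/∂t = 0 at fixed x gives v²t² + 2Dt − x² = 0, so t = (√(D² + v²x²) − D)/v².
√(D² + v²x²) = √(0.602² + 1.39² × 18.6²) = 25.86; v² = 1.9321.
t = (25.86 − 0.602)/1.9321 = 13.1 days (vs. the pure-advection estimate x/v = 13.4 d).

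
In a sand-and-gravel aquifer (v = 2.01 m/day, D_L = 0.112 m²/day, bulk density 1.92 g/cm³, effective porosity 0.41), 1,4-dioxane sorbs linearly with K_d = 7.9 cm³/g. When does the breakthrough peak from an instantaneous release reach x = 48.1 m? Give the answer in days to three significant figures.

Retardation factor R = 1 + ρ_b·K_d/n = 1 + 1.92 × 7.9/0.41 = 38.00.
Sorption retards both mechanisms: v_R = v/R = 0.05289 m/day, D_R = D/R = 0.002947 m²/day.
Peak time from v_R²t² + 2D_R t − x² = 0: t = (√(D_R² + v_R²x²) − D_R)/v_R².
√(D_R² + v_R²x²) = √(0.002947² + 0.05289² × 48.1²) = 2.544; v_R² = 0.002797.
t = (2.544 − 0.002947)/0.002797 = 908 days.

908 days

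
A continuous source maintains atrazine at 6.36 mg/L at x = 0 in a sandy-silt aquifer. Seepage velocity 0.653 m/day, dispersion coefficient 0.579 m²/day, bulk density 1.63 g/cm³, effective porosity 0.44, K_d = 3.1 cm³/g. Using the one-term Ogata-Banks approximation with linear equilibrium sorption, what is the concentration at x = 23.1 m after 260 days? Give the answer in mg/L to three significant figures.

0.169 mg/L

Retardation factor R = 1 + ρ_b·K_d/n = 1 + 1.63 × 3.1/0.44 = 12.48.
Sorption retards both mechanisms: v_R = v/R = 0.05232 m/day, D_R = D/R = 0.04639 m²/day.
v_R·t = 0.05232 × 260 = 13.6032 m; 2√(D_R t) = 6.946 m; argument = (23.1 − 13.6032)/6.946 = 1.367.
C = C₀ × ½·erfc(1.367) = 6.36 × 0.02660 = 0.169 mg/L.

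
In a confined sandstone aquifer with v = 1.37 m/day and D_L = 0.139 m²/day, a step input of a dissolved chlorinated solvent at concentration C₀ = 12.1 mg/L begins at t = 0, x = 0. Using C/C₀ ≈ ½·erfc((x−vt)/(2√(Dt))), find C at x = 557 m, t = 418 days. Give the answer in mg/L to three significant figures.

For a continuous step input, C/C₀ ≈ ½·erfc((x−vt)/(2√(Dt))).
vt = 1.37 × 418 = 572.66 m and 2√(Dt) = 2√(0.139 × 418) = 15.24 m.
Argument (x−vt)/(2√(Dt)) = (557 − 572.66)/15.24 = -1.028; ½·erfc(-1.028) = 0.9270.
C = 12.1 × 0.9270 = 11.2 mg/L.

11.2 mg/L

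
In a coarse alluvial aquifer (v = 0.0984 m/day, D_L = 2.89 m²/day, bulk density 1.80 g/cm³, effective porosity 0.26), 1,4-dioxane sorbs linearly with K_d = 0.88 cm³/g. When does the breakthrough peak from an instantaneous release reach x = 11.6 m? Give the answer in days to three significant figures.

Retardation factor R = 1 + ρ_b·K_d/n = 1 + 1.80 × 0.88/0.26 = 7.092.
Sorption retards both mechanisms: v_R = v/R = 0.01387 m/day, D_R = D/R = 0.4075 m²/day.
Peak time from v_R²t² + 2D_R t − x² = 0: t = (√(D_R² + v_R²x²) − D_R)/v_R².
√(D_R² + v_R²x²) = √(0.4075² + 0.01387² × 11.6²) = 0.4381; v_R² = 0.0001924.
t = (0.4381 − 0.4075)/0.0001924 = 159 days.

159 days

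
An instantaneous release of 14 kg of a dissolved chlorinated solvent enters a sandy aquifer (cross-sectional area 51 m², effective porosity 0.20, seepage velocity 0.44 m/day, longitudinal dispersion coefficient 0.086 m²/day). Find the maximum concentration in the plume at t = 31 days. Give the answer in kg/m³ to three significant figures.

0.237 kg/m³

The peak of an instantaneous 1D plume sits at x = vt; there the Gaussian factor is 1 and C_max = M/(n_e·A·√(4πDt)), where n_e·A is the pore area the mass is dissolved in.
√(4πDt) = √(4π × 0.086 × 31) = 5.788 m, so C_max = 14/(0.20 × 51 × 5.788) = 0.237 kg/m³.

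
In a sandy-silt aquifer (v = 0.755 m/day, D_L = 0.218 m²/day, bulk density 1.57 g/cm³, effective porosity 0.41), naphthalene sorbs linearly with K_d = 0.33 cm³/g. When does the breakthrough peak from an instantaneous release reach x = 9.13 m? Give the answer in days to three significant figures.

Retardation factor R = 1 + ρ_b·K_d/n = 1 + 1.57 × 0.33/0.41 = 2.264.
Sorption retards both mechanisms: v_R = v/R = 0.3335 m/day, D_R = D/R = 0.09629 m²/day.
Peak time from v_R²t² + 2D_R t − x² = 0: t = (√(D_R² + v_R²x²) − D_R)/v_R².
√(D_R² + v_R²x²) = √(0.09629² + 0.3335² × 9.13²) = 3.046; v_R² = 0.1112.
t = (3.046 − 0.09629)/0.1112 = 26.5 days.

26.5 days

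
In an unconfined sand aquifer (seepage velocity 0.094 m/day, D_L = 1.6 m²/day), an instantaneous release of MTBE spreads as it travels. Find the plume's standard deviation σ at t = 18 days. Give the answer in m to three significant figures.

7.59 m

Dispersive spreading gives a Gaussian with σ² = 2Dt; advection only shifts the center.
σ = √(2 × 1.6 × 18) = 7.59 m.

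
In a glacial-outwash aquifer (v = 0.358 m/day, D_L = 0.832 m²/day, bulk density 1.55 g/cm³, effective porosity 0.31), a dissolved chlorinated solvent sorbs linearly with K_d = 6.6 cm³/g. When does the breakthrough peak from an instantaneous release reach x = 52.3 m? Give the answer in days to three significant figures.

4750 days

Retardation factor R = 1 + ρ_b·K_d/n = 1 + 1.55 × 6.6/0.31 = 34.00.
Sorption retards both mechanisms: v_R = v/R = 0.01053 m/day, D_R = D/R = 0.02447 m²/day.
Peak time from v_R²t² + 2D_R t − x² = 0: t = (√(D_R² + v_R²x²) − D_R)/v_R².
√(D_R² + v_R²x²) = √(0.02447² + 0.01053² × 52.3²) = 0.5513; v_R² = 0.0001109.
t = (0.5513 − 0.02447)/0.0001109 = 4750 days.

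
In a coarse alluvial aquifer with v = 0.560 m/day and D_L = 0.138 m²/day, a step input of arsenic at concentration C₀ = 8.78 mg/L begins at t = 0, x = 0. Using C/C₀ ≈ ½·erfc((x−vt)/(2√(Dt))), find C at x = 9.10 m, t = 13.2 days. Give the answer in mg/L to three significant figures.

For a continuous step input, C/C₀ ≈ ½·erfc((x−vt)/(2√(Dt))).
vt = 0.560 × 13.2 = 7.392 m and 2√(Dt) = 2√(0.138 × 13.2) = 2.699 m.
Argument (x−vt)/(2√(Dt)) = (9.10 − 7.392)/2.699 = 0.6328; ½·erfc(0.6328) = 0.1854.
C = 8.78 × 0.1854 = 1.63 mg/L.

1.63 mg/L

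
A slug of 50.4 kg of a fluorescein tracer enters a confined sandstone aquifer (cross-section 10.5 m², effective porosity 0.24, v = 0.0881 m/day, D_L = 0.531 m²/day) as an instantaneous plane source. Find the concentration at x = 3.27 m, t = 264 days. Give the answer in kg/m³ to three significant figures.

0.234 kg/m³

For an instantaneous plane source, C(x,t) = M/(n_e·A·√(4πDt)) · exp(−(x−vt)²/(4Dt)), with n_e·A the pore (flow) area.
Plume center vt = 0.0881 × 264 = 23.2584 m, so the well at 3.27 m is 19.9884 m upgradient of the peak.
√(4πDt) = 41.97 m, giving peak height M/(n_e·A·√(4πDt)) = 50.4/(0.24 × 10.5 × 41.97) = 0.4765 kg/m³.
(x−vt)²/(4Dt) = (-19.9884)²/(4 × 0.531 × 264) = 0.7125; exp(−0.7125) = 0.4904.
C = 0.4765 × 0.4904 = 0.234 kg/m³.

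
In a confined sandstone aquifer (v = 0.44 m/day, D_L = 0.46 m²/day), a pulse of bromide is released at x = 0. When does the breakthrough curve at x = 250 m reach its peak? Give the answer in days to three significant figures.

For the 1D instantaneous-source solution, setting ∂C/∂t = 0 at fixed x gives v²t² + 2Dt − x² = 0, so t = (√(D² + v²x²) − D)/v².
√(D² + v²x²) = √(0.46² + 0.44² × 250²) = 110.0; v² = 0.1936.
t = (110.0 − 0.46)/0.1936 = 566 days (vs. the pure-advection estimate x/v = 568 d).

566 days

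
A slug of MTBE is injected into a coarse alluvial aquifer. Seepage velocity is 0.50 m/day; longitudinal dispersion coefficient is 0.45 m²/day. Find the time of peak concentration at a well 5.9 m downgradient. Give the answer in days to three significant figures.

10.1 days

For the 1D instantaneous-source solution, setting ∂C/∂t = 0 at fixed x gives v²t² + 2Dt − x² = 0, so t = (√(D² + v²x²) − D)/v².
√(D² + v²x²) = √(0.45² + 0.50² × 5.9²) = 2.984; v² = 0.25.
t = (2.984 − 0.45)/0.25 = 10.1 days (vs. the pure-advection estimate x/v = 11.8 d).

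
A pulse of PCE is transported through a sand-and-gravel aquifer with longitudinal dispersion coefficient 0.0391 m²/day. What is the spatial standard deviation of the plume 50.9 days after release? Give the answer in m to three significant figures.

Dispersive spreading gives a Gaussian with σ² = 2Dt; advection only shifts the center.
σ = √(2 × 0.0391 × 50.9) = 2.00 m.

2.00 m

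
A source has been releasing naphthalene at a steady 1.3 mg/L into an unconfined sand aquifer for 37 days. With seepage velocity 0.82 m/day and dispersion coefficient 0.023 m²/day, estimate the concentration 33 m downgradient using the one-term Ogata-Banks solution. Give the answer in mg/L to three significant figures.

For a continuous step input, C/C₀ ≈ ½·erfc((x−vt)/(2√(Dt))).
vt = 0.82 × 37 = 30.34 m and 2√(Dt) = 2√(0.023 × 37) = 1.845 m.
Argument (x−vt)/(2√(Dt)) = (33 − 30.34)/1.845 = 1.442; ½·erfc(1.442) = 0.02071.
C = 1.3 × 0.02071 = 0.0269 mg/L.

0.0269 mg/L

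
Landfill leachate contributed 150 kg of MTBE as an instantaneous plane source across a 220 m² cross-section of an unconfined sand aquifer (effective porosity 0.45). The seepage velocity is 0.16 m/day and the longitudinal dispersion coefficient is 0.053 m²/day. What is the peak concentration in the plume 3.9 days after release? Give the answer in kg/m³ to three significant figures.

0.940 kg/m³

The peak of an instantaneous 1D plume sits at x = vt; there the Gaussian factor is 1 and C_max = M/(n_e·A·√(4πDt)), where n_e·A is the pore area the mass is dissolved in.
√(4πDt) = √(4π × 0.053 × 3.9) = 1.612 m, so C_max = 150/(0.45 × 220 × 1.612) = 0.940 kg/m³.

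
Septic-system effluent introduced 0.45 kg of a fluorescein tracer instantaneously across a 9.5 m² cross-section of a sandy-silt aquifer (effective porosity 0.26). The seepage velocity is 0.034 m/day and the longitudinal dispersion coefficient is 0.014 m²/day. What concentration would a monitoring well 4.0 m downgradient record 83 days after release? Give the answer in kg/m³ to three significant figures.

0.0354 kg/m³

For an instantaneous plane source, C(x,t) = M/(n_e·A·√(4πDt)) · exp(−(x−vt)²/(4Dt)), with n_e·A the pore (flow) area.
Plume center vt = 0.034 × 83 = 2.822 m, so the well at 4.0 m is 1.178 m downgradient of the peak.
√(4πDt) = 3.821 m, giving peak height M/(n_e·A·√(4πDt)) = 0.45/(0.26 × 9.5 × 3.821) = 0.04768 kg/m³.
(x−vt)²/(4Dt) = (1.178)²/(4 × 0.014 × 83) = 0.2986; exp(−0.2986) = 0.7419.
C = 0.04768 × 0.7419 = 0.0354 kg/m³.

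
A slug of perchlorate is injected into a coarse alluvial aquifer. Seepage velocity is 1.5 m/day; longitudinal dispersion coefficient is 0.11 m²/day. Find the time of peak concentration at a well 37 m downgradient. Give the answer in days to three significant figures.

24.6 days

For the 1D instantaneous-source solution, setting ∂C/∂t = 0 at fixed x gives v²t² + 2Dt − x² = 0, so t = (√(D² + v²x²) − D)/v².
√(D² + v²x²) = √(0.11² + 1.5² × 37²) = 55.50; v² = 2.25.
t = (55.50 − 0.11)/2.25 = 24.6 days (vs. the pure-advection estimate x/v = 24.7 d).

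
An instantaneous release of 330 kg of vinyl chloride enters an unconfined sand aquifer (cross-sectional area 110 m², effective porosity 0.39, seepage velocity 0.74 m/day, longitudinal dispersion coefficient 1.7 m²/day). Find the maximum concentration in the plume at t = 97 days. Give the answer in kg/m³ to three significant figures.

0.169 kg/m³

The peak of an instantaneous 1D plume sits at x = vt; there the Gaussian factor is 1 and C_max = M/(n_e·A·√(4πDt)), where n_e·A is the pore area the mass is dissolved in.
√(4πDt) = √(4π × 1.7 × 97) = 45.52 m, so C_max = 330/(0.39 × 110 × 45.52) = 0.169 kg/m³.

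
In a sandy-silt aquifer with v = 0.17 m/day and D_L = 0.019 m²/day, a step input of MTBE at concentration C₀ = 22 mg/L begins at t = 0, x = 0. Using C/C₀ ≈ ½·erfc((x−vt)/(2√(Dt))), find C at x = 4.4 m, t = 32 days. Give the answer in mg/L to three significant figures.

18.2 mg/L

For a continuous step input, C/C₀ ≈ ½·erfc((x−vt)/(2√(Dt))).
vt = 0.17 × 32 = 5.44 m and 2√(Dt) = 2√(0.019 × 32) = 1.559 m.
Argument (x−vt)/(2√(Dt)) = (4.4 − 5.44)/1.559 = -0.6671; ½·erfc(-0.6671) = 0.8273.
C = 22 × 0.8273 = 18.2 mg/L.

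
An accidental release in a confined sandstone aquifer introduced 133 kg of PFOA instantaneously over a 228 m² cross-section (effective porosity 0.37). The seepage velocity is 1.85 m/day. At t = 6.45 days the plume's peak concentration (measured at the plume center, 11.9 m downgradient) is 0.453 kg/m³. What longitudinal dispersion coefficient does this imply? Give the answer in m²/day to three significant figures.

At the plume center C_max = M/(n_e·A·√(4πDt)), so D = M²/(4πt·(n_e·A·C_max)²).
n_e·A·C_max = 0.37 × 228 × 0.453 = 38.22 kg/m.
D = 133²/(4π × 6.45 × 38.22²) = 0.149 m²/day.

0.149 m²/day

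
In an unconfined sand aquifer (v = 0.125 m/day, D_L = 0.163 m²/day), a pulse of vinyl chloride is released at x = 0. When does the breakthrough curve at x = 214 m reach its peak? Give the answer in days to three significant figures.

For the 1D instantaneous-source solution, setting ∂C/∂t = 0 at fixed x gives v²t² + 2Dt − x² = 0, so t = (√(D² + v²x²) − D)/v².
√(D² + v²x²) = √(0.163² + 0.125² × 214²) = 26.75; v² = 0.015625.
t = (26.75 − 0.163)/0.015625 = 1700 days (vs. the pure-advection estimate x/v = 1710 d).

1700 days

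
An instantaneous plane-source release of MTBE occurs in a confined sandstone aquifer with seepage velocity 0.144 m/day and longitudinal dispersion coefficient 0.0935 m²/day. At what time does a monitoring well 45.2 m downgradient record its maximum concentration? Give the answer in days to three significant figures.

For the 1D instantaneous-source solution, setting ∂C/∂t = 0 at fixed x gives v²t² + 2Dt − x² = 0, so t = (√(D² + v²x²) − D)/v².
√(D² + v²x²) = √(0.0935² + 0.144² × 45.2²) = 6.509; v² = 0.020736.
t = (6.509 − 0.0935)/0.020736 = 309 days (vs. the pure-advection estimate x/v = 314 d).

309 days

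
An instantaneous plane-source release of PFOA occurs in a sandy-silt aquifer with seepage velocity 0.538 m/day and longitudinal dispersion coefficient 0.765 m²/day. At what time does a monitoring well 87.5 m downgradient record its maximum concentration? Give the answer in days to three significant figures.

160 days

For the 1D instantaneous-source solution, setting ∂C/∂t = 0 at fixed x gives v²t² + 2Dt − x² = 0, so t = (√(D² + v²x²) − D)/v².
√(D² + v²x²) = √(0.765² + 0.538² × 87.5²) = 47.08; v² = 0.289444.
t = (47.08 − 0.765)/0.289444 = 160 days (vs. the pure-advection estimate x/v = 163 d).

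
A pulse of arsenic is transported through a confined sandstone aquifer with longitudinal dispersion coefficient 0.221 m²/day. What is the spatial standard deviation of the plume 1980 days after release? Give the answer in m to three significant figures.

Dispersive spreading gives a Gaussian with σ² = 2Dt; advection only shifts the center.
σ = √(2 × 0.221 × 1980) = 29.6 m.

29.6 m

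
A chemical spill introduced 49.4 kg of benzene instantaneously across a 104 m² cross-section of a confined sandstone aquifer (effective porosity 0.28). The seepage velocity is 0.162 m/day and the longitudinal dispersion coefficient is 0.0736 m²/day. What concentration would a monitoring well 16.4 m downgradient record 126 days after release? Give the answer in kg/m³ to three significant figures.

For an instantaneous plane source, C(x,t) = M/(n_e·A·√(4πDt)) · exp(−(x−vt)²/(4Dt)), with n_e·A the pore (flow) area.
Plume center vt = 0.162 × 126 = 20.412 m, so the well at 16.4 m is 4.012 m upgradient of the peak.
√(4πDt) = 10.80 m, giving peak height M/(n_e·A·√(4πDt)) = 49.4/(0.28 × 104 × 10.80) = 0.1571 kg/m³.
(x−vt)²/(4Dt) = (-4.012)²/(4 × 0.0736 × 126) = 0.4339; exp(−0.4339) = 0.6480.
C = 0.1571 × 0.6480 = 0.102 kg/m³.

0.102 kg/m³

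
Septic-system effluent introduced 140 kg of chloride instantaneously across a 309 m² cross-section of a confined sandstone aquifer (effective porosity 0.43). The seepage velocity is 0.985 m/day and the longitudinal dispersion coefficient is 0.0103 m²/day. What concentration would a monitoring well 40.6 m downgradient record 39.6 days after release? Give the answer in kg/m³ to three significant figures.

For an instantaneous plane source, C(x,t) = M/(n_e·A·√(4πDt)) · exp(−(x−vt)²/(4Dt)), with n_e·A the pore (flow) area.
Plume center vt = 0.985 × 39.6 = 39.006 m, so the well at 40.6 m is 1.594 m downgradient of the peak.
√(4πDt) = 2.264 m, giving peak height M/(n_e·A·√(4πDt)) = 140/(0.43 × 309 × 2.264) = 0.4654 kg/m³.
(x−vt)²/(4Dt) = (1.594)²/(4 × 0.0103 × 39.6) = 1.557; exp(−1.557) = 0.2108.
C = 0.4654 × 0.2108 = 0.0981 kg/m³.

0.0981 kg/m³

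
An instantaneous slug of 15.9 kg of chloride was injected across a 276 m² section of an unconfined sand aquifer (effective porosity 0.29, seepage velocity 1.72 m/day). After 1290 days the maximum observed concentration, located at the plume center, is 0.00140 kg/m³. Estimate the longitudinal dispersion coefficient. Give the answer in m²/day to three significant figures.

At the plume center C_max = M/(n_e·A·√(4πDt)), so D = M²/(4πt·(n_e·A·C_max)²).
n_e·A·C_max = 0.29 × 276 × 0.00140 = 0.1121 kg/m.
D = 15.9²/(4π × 1290 × 0.1121²) = 1.24 m²/day.

1.24 m²/day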